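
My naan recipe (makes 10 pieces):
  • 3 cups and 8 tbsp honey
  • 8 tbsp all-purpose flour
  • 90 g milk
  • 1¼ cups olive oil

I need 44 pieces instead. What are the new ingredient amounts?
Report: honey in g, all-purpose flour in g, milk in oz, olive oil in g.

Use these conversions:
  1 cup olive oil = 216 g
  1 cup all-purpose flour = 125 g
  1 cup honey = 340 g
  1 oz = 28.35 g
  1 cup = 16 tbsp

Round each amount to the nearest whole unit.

honey: 5236 g; all-purpose flour: 275 g; milk: 14 oz; olive oil: 1188 g

Scaling factor: 44/10 = 22/5 = 4.4.
honey: (3 cup + 8 tbsp = 3.5 cup) × 22/5 × 340 g/cup = 5236 g
all-purpose flour: 8 tbsp × 22/5 ÷ 16 tbsp/cup × 125 g/cup = 275 g
milk: 90 g × 22/5 ÷ 28.35 g/oz ≈ 14 oz
olive oil: 1.25 cup × 22/5 × 216 g/cup = 1188 g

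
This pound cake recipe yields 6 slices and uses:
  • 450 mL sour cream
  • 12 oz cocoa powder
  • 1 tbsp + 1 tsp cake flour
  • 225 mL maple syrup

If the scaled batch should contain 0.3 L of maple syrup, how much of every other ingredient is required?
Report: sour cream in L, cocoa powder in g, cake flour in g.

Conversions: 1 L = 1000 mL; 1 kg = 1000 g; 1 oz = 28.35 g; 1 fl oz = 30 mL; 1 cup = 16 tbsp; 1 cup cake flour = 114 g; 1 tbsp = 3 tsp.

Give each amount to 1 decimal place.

sour cream: 0.6 L; cocoa powder: 453.6 g; cake flour: 12.7 g

The original recipe has 0.225 L of maple syrup, so the scaling factor is 0.3 ÷ 0.225 = 4/3.
sour cream: 450 mL × 4/3 ÷ 1000 mL/L = 0.6 L
cocoa powder: 12 oz × 4/3 × 28.35 g/oz = 453.6 g
cake flour: (1 tbsp + 1 tsp = 4/3 tbsp) × 4/3 ÷ 16 tbsp/cup × 114 g/cup ≈ 12.7 g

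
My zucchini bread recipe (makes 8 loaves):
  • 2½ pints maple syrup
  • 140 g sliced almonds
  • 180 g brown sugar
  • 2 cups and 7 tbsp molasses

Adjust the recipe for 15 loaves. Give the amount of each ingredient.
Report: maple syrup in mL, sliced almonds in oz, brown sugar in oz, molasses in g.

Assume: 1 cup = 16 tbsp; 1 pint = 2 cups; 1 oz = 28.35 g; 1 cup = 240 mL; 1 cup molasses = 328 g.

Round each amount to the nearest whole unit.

Scaling factor: 15/8 = 1.875.
maple syrup: 2.5 pint × 15/8 × 2 cup/pint × 240 mL/cup = 2250 mL
sliced almonds: 140 g × 15/8 ÷ 28.35 g/oz ≈ 9 oz
brown sugar: 180 g × 15/8 ÷ 28.35 g/oz ≈ 12 oz
molasses: (2 cup + 7 tbsp = 2.4375 cup) × 15/8 × 328 g/cup ≈ 1499 g

maple syrup: 2250 mL; sliced almonds: 9 oz; brown sugar: 12 oz; molasses: 1499 g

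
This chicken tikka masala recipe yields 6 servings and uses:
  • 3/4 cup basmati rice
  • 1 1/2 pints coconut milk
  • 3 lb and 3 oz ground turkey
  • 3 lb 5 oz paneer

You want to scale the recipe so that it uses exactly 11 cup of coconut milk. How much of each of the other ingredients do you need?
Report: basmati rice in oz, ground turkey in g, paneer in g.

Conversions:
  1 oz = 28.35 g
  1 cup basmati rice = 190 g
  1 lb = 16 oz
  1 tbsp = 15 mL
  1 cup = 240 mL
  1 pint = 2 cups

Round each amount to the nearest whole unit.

The original recipe has 3 cup of coconut milk, so the scaling factor is 11 ÷ 3 = 11/3.
basmati rice: 0.75 cup × 11/3 × 190 g/cup ÷ 28.35 g/oz ≈ 18 oz
ground turkey: (3 lb + 3 oz = 3.1875 lb) × 11/3 × 16 oz/lb × 28.35 g/oz ≈ 5301 g
paneer: (3 lb + 5 oz = 3.3125 lb) × 11/3 × 16 oz/lb × 28.35 g/oz ≈ 5509 g

basmati rice: 18 oz; ground turkey: 5301 g; paneer: 5509 g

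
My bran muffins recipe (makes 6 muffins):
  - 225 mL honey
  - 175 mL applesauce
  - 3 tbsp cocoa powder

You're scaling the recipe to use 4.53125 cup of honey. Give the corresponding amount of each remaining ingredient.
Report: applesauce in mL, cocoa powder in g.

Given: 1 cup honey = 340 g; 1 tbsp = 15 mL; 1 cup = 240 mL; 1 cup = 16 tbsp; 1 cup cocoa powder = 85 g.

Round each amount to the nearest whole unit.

applesauce: 846 mL; cocoa powder: 77 g

The original recipe has 0.9375 cup of honey, so the scaling factor is 4.53125 ÷ 0.9375 = 29/6.
applesauce: 175 mL × 29/6 ≈ 846 mL
cocoa powder: 3 tbsp × 29/6 ÷ 16 tbsp/cup × 85 g/cup ≈ 77 g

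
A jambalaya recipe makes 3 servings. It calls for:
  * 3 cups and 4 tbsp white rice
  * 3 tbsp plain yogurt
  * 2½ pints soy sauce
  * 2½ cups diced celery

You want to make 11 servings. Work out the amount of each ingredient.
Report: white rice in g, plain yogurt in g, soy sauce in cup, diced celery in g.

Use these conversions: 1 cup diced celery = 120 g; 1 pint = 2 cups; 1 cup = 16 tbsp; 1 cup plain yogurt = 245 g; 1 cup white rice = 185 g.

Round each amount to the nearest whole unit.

white rice: 2205 g; plain yogurt: 168 g; soy sauce: 18 cup; diced celery: 1100 g

Scaling factor: 11/3.
white rice: (3 cup + 4 tbsp = 3.25 cup) × 11/3 × 185 g/cup ≈ 2205 g
plain yogurt: 3 tbsp × 11/3 ÷ 16 tbsp/cup × 245 g/cup ≈ 168 g
soy sauce: 2.5 pint × 11/3 × 2 cup/pint ≈ 18 cup
diced celery: 2.5 cup × 11/3 × 120 g/cup = 1100 g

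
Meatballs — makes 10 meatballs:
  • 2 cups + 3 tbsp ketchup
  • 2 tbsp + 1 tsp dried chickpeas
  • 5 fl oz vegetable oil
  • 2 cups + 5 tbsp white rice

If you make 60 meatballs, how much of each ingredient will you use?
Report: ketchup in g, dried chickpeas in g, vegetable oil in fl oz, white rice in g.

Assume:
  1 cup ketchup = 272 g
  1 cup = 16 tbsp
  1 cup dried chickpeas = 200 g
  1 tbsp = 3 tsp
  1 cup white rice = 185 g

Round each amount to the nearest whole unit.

Scaling factor: 60/10 = 6.
ketchup: (2 cup + 3 tbsp = 2.1875 cup) × 6 × 272 g/cup = 3570 g
dried chickpeas: (2 tbsp + 1 tsp = 7/3 tbsp) × 6 ÷ 16 tbsp/cup × 200 g/cup = 175 g
vegetable oil: 5 fl oz × 6 = 30 fl oz
white rice: (2 cup + 5 tbsp = 2.3125 cup) × 6 × 185 g/cup ≈ 2567 g

ketchup: 3570 g; dried chickpeas: 175 g; vegetable oil: 30 fl oz; white rice: 2567 g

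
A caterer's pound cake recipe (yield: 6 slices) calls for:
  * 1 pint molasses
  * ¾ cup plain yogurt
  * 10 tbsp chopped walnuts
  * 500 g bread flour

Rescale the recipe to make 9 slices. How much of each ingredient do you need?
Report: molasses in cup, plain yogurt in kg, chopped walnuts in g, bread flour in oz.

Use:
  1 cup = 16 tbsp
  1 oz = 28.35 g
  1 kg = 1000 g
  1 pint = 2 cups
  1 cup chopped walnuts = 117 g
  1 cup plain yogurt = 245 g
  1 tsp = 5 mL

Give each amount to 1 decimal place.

molasses: 3.0 cup; plain yogurt: 0.3 kg; chopped walnuts: 109.7 g; bread flour: 26.5 oz

Scaling factor: 9/6 = 3/2 = 1.5.
molasses: 1 pint × 3/2 × 2 cup/pint = 3.0 cup
plain yogurt: 0.75 cup × 3/2 × 245 g/cup ÷ 1000 g/kg ≈ 0.3 kg
chopped walnuts: 10 tbsp × 3/2 ÷ 16 tbsp/cup × 117 g/cup ≈ 109.7 g
bread flour: 500 g × 3/2 ÷ 28.35 g/oz ≈ 26.5 oz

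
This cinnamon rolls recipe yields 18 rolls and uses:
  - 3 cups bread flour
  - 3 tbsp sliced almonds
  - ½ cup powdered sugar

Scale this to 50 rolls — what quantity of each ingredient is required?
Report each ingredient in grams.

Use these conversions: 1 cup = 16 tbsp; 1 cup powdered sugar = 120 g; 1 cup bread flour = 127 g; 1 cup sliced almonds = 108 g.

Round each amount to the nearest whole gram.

bread flour: 1058 g; sliced almonds: 56 g; powdered sugar: 167 g

Scaling factor: 50/18 = 25/9.
bread flour: 3 cup × 25/9 × 127 g/cup ≈ 1058 g
sliced almonds: 3 tbsp × 25/9 ÷ 16 tbsp/cup × 108 g/cup ≈ 56 g
powdered sugar: 0.5 cup × 25/9 × 120 g/cup ≈ 167 g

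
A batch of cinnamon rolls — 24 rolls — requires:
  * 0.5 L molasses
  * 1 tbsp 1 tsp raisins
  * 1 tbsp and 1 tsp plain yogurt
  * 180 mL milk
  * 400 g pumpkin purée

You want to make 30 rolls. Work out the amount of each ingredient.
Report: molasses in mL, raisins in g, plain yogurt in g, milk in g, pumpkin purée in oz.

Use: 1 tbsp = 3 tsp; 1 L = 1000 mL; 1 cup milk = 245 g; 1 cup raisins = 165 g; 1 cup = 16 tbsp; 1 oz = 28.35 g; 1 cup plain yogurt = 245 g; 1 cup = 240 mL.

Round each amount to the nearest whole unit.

molasses: 625 mL; raisins: 17 g; plain yogurt: 26 g; milk: 230 g; pumpkin purée: 18 oz

Scaling factor: 30/24 = 5/4 = 1.25.
molasses: 0.5 L × 5/4 × 1000 mL/L = 625 mL
raisins: (1 tbsp + 1 tsp = 4/3 tbsp) × 5/4 ÷ 16 tbsp/cup × 165 g/cup ≈ 17 g
plain yogurt: (1 tbsp + 1 tsp = 4/3 tbsp) × 5/4 ÷ 16 tbsp/cup × 245 g/cup ≈ 26 g
milk: 180 mL × 5/4 ÷ 240 mL/cup × 245 g/cup ≈ 230 g
pumpkin purée: 400 g × 5/4 ÷ 28.35 g/oz ≈ 18 oz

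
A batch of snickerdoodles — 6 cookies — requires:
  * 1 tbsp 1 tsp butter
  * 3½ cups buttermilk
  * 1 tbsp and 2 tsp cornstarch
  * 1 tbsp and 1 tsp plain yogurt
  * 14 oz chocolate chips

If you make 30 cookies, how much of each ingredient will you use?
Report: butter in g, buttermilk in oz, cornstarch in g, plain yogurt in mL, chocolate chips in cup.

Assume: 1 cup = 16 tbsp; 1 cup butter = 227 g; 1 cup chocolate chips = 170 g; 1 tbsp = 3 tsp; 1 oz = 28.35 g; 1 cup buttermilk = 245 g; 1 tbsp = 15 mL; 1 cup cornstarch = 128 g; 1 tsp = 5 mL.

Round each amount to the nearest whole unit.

Scaling factor: 30/6 = 5.
butter: (1 tbsp + 1 tsp = 4/3 tbsp) × 5 ÷ 16 tbsp/cup × 227 g/cup ≈ 95 g
buttermilk: 3.5 cup × 5 × 245 g/cup ÷ 28.35 g/oz ≈ 151 oz
cornstarch: (1 tbsp + 2 tsp = 5/3 tbsp) × 5 ÷ 16 tbsp/cup × 128 g/cup ≈ 67 g
plain yogurt: (1 tbsp + 1 tsp = 4/3 tbsp) × 5 × 15 mL/tbsp = 100 mL
chocolate chips: 14 oz × 5 × 28.35 g/oz ÷ 170 g/cup ≈ 12 cup

butter: 95 g; buttermilk: 151 oz; cornstarch: 67 g; plain yogurt: 100 mL; chocolate chips: 12 cup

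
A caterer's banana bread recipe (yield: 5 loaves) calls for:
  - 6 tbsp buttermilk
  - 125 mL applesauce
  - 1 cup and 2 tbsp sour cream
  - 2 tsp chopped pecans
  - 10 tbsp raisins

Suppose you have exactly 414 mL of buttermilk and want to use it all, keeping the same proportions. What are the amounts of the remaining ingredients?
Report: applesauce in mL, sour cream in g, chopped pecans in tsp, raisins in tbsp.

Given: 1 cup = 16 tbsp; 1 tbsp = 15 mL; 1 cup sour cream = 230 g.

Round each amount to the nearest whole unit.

The original recipe has 90 mL of buttermilk, so the scaling factor is 414 ÷ 90 = 23/5 = 4.6.
applesauce: 125 mL × 23/5 = 575 mL
sour cream: (1 cup + 2 tbsp = 1.125 cup) × 23/5 × 230 g/cup ≈ 1190 g
chopped pecans: 2 tsp × 23/5 ≈ 9 tsp
raisins: 10 tbsp × 23/5 = 46 tbsp

applesauce: 575 mL; sour cream: 1190 g; chopped pecans: 9 tsp; raisins: 46 tbsp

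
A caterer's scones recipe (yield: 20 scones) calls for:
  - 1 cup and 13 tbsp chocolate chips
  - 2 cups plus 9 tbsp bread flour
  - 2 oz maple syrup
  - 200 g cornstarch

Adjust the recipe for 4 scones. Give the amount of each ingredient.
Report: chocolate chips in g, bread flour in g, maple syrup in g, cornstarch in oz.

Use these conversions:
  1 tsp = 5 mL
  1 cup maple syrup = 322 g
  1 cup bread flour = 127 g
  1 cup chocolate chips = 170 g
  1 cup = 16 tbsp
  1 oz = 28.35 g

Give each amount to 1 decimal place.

Scaling factor: 4/20 = 1/5 = 0.2.
chocolate chips: (1 cup + 13 tbsp = 1.8125 cup) × 1/5 × 170 g/cup ≈ 61.6 g
bread flour: (2 cup + 9 tbsp = 2.5625 cup) × 1/5 × 127 g/cup ≈ 65.1 g
maple syrup: 2 oz × 1/5 × 28.35 g/oz ≈ 11.3 g
cornstarch: 200 g × 1/5 ÷ 28.35 g/oz ≈ 1.4 oz

chocolate chips: 61.6 g; bread flour: 65.1 g; maple syrup: 11.3 g; cornstarch: 1.4 oz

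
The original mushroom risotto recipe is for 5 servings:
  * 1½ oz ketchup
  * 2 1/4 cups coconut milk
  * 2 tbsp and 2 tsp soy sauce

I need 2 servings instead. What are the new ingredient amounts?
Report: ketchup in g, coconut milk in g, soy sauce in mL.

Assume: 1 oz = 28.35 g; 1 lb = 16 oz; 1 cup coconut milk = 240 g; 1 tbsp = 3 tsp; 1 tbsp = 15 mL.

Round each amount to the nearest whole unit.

ketchup: 17 g; coconut milk: 216 g; soy sauce: 16 mL

Scaling factor: 2/5 = 0.4.
ketchup: 1.5 oz × 2/5 × 28.35 g/oz ≈ 17 g
coconut milk: 2.25 cup × 2/5 × 240 g/cup = 216 g
soy sauce: (2 tbsp + 2 tsp = 8/3 tbsp) × 2/5 × 15 mL/tbsp = 16 mL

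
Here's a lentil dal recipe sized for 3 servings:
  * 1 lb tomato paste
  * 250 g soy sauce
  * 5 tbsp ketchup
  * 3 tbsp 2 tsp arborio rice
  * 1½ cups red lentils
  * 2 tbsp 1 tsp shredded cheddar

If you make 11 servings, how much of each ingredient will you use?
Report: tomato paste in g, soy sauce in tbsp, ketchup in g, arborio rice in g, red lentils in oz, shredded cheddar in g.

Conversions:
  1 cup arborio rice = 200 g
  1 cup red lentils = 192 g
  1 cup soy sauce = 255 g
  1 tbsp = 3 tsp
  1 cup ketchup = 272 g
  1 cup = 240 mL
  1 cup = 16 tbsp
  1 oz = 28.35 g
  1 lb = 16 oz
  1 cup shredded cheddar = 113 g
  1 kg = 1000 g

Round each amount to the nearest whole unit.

tomato paste: 1663 g; soy sauce: 58 tbsp; ketchup: 312 g; arborio rice: 168 g; red lentils: 37 oz; shredded cheddar: 60 g

Scaling factor: 11/3.
tomato paste: 1 lb × 11/3 × 16 oz/lb × 28.35 g/oz ≈ 1663 g
soy sauce: 250 g × 11/3 ÷ 255 g/cup × 16 tbsp/cup ≈ 58 tbsp
ketchup: 5 tbsp × 11/3 ÷ 16 tbsp/cup × 272 g/cup ≈ 312 g
arborio rice: (3 tbsp + 2 tsp = 11/3 tbsp) × 11/3 ÷ 16 tbsp/cup × 200 g/cup ≈ 168 g
red lentils: 1.5 cup × 11/3 × 192 g/cup ÷ 28.35 g/oz ≈ 37 oz
shredded cheddar: (2 tbsp + 1 tsp = 7/3 tbsp) × 11/3 ÷ 16 tbsp/cup × 113 g/cup ≈ 60 g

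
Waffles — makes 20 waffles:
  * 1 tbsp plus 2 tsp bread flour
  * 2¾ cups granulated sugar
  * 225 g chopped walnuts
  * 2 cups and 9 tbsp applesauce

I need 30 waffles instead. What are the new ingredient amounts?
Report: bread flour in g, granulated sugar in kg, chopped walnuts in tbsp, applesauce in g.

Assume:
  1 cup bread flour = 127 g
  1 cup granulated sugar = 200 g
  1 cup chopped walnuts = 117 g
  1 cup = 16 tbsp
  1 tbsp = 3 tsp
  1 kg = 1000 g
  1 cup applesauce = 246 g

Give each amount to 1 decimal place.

bread flour: 19.8 g; granulated sugar: 0.8 kg; chopped walnuts: 46.2 tbsp; applesauce: 945.6 g

Scaling factor: 30/20 = 3/2 = 1.5.
bread flour: (1 tbsp + 2 tsp = 5/3 tbsp) × 3/2 ÷ 16 tbsp/cup × 127 g/cup ≈ 19.8 g
granulated sugar: 2.75 cup × 3/2 × 200 g/cup ÷ 1000 g/kg ≈ 0.8 kg
chopped walnuts: 225 g × 3/2 ÷ 117 g/cup × 16 tbsp/cup ≈ 46.2 tbsp
applesauce: (2 cup + 9 tbsp = 2.5625 cup) × 3/2 × 246 g/cup ≈ 945.6 g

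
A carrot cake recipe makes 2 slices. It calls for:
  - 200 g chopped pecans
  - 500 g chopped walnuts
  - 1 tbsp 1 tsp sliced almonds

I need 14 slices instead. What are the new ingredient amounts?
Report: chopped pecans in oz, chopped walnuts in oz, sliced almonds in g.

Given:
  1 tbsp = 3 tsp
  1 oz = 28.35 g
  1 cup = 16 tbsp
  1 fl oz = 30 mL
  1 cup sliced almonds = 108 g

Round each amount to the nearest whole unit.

chopped pecans: 49 oz; chopped walnuts: 123 oz; sliced almonds: 63 g

Scaling factor: 14/2 = 7.
chopped pecans: 200 g × 7 ÷ 28.35 g/oz ≈ 49 oz
chopped walnuts: 500 g × 7 ÷ 28.35 g/oz ≈ 123 oz
sliced almonds: (1 tbsp + 1 tsp = 4/3 tbsp) × 7 ÷ 16 tbsp/cup × 108 g/cup = 63 g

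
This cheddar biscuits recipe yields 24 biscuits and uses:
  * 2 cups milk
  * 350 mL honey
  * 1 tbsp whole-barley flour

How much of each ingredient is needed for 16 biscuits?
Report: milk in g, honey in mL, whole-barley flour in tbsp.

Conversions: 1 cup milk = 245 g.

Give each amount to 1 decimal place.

Scaling factor: 16/24 = 2/3.
milk: 2 cup × 2/3 × 245 g/cup ≈ 326.7 g
honey: 350 mL × 2/3 ≈ 233.3 mL
whole-barley flour: 1 tbsp × 2/3 ≈ 0.7 tbsp

milk: 326.7 g; honey: 233.3 mL; whole-barley flour: 0.7 tbsp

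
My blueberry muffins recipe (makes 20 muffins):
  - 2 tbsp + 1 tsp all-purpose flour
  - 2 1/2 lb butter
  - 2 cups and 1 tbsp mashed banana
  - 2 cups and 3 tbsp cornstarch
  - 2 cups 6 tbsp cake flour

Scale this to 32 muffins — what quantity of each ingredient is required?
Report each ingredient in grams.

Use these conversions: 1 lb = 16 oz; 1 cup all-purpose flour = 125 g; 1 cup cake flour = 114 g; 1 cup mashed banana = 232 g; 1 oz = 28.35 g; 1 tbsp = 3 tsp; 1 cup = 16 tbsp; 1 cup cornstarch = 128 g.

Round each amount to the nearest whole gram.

all-purpose flour: 29 g; butter: 1814 g; mashed banana: 766 g; cornstarch: 448 g; cake flour: 433 g

Scaling factor: 32/20 = 8/5 = 1.6.
all-purpose flour: (2 tbsp + 1 tsp = 7/3 tbsp) × 8/5 ÷ 16 tbsp/cup × 125 g/cup ≈ 29 g
butter: 2.5 lb × 8/5 × 16 oz/lb × 28.35 g/oz ≈ 1814 g
mashed banana: (2 cup + 1 tbsp = 2.0625 cup) × 8/5 × 232 g/cup ≈ 766 g
cornstarch: (2 cup + 3 tbsp = 2.1875 cup) × 8/5 × 128 g/cup = 448 g
cake flour: (2 cup + 6 tbsp = 2.375 cup) × 8/5 × 114 g/cup ≈ 433 g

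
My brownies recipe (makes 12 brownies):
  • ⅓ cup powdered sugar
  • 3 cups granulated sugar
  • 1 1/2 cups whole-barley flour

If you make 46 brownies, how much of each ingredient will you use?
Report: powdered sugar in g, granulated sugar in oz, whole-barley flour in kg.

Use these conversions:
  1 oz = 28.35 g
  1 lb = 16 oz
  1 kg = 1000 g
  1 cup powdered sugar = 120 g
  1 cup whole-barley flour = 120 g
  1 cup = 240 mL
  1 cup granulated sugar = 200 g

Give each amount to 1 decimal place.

powdered sugar: 153.3 g; granulated sugar: 81.1 oz; whole-barley flour: 0.7 kg

Scaling factor: 46/12 = 23/6.
powdered sugar: 1/3 cup × 23/6 × 120 g/cup ≈ 153.3 g
granulated sugar: 3 cup × 23/6 × 200 g/cup ÷ 28.35 g/oz ≈ 81.1 oz
whole-barley flour: 1.5 cup × 23/6 × 120 g/cup ÷ 1000 g/kg ≈ 0.7 kg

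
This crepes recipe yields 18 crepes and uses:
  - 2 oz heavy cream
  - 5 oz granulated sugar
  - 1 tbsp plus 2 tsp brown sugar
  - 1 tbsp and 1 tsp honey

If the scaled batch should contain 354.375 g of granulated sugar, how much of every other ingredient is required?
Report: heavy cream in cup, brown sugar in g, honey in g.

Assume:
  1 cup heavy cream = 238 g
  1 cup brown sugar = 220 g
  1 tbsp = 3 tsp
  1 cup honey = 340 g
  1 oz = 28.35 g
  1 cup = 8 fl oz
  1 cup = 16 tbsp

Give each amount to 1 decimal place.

heavy cream: 0.6 cup; brown sugar: 57.3 g; honey: 70.8 g

The original recipe has 141.75 g of granulated sugar, so the scaling factor is 354.375 ÷ 141.75 = 5/2 = 2.5.
heavy cream: 2 oz × 5/2 × 28.35 g/oz ÷ 238 g/cup ≈ 0.6 cup
brown sugar: (1 tbsp + 2 tsp = 5/3 tbsp) × 5/2 ÷ 16 tbsp/cup × 220 g/cup ≈ 57.3 g
honey: (1 tbsp + 1 tsp = 4/3 tbsp) × 5/2 ÷ 16 tbsp/cup × 340 g/cup ≈ 70.8 g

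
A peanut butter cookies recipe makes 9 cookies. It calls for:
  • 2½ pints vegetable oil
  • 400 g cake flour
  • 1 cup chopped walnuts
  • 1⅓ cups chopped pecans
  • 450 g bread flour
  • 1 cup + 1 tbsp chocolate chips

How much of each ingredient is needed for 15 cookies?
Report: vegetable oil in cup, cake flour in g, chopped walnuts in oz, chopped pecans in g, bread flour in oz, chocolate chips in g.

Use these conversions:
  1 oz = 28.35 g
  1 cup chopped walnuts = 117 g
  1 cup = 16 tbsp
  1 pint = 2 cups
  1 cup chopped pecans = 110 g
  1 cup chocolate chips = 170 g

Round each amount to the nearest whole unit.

Scaling factor: 15/9 = 5/3.
vegetable oil: 2.5 pint × 5/3 × 2 cup/pint ≈ 8 cup
cake flour: 400 g × 5/3 ≈ 667 g
chopped walnuts: 1 cup × 5/3 × 117 g/cup ÷ 28.35 g/oz ≈ 7 oz
chopped pecans: 4/3 cup × 5/3 × 110 g/cup ≈ 244 g
bread flour: 450 g × 5/3 ÷ 28.35 g/oz ≈ 26 oz
chocolate chips: (1 cup + 1 tbsp = 1.0625 cup) × 5/3 × 170 g/cup ≈ 301 g

vegetable oil: 8 cup; cake flour: 667 g; chopped walnuts: 7 oz; chopped pecans: 244 g; bread flour: 26 oz; chocolate chips: 301 g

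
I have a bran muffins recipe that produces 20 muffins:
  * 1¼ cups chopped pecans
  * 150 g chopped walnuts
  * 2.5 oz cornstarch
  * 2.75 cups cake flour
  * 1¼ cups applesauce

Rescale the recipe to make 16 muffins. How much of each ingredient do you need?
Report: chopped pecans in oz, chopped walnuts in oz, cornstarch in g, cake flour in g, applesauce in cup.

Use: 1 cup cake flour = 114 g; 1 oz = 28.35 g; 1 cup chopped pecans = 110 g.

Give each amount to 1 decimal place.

chopped pecans: 3.9 oz; chopped walnuts: 4.2 oz; cornstarch: 56.7 g; cake flour: 250.8 g; applesauce: 1.0 cup

Scaling factor: 16/20 = 4/5 = 0.8.
chopped pecans: 1.25 cup × 4/5 × 110 g/cup ÷ 28.35 g/oz ≈ 3.9 oz
chopped walnuts: 150 g × 4/5 ÷ 28.35 g/oz ≈ 4.2 oz
cornstarch: 2.5 oz × 4/5 × 28.35 g/oz = 56.7 g
cake flour: 2.75 cup × 4/5 × 114 g/cup = 250.8 g
applesauce: 1.25 cup × 4/5 = 1.0 cup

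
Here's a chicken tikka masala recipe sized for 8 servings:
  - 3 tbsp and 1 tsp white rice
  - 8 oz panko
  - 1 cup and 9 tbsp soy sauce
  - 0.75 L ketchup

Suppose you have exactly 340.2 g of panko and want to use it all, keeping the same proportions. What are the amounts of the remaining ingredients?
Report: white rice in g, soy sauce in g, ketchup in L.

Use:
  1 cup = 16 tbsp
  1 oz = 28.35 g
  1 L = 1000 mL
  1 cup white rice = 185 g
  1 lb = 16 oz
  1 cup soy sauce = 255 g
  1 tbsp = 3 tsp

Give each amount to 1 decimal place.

The original recipe has 226.8 g of panko, so the scaling factor is 340.2 ÷ 226.8 = 3/2 = 1.5.
white rice: (3 tbsp + 1 tsp = 10/3 tbsp) × 3/2 ÷ 16 tbsp/cup × 185 g/cup ≈ 57.8 g
soy sauce: (1 cup + 9 tbsp = 1.5625 cup) × 3/2 × 255 g/cup ≈ 597.7 g
ketchup: 0.75 L × 3/2 ≈ 1.1 L

white rice: 57.8 g; soy sauce: 597.7 g; ketchup: 1.1 L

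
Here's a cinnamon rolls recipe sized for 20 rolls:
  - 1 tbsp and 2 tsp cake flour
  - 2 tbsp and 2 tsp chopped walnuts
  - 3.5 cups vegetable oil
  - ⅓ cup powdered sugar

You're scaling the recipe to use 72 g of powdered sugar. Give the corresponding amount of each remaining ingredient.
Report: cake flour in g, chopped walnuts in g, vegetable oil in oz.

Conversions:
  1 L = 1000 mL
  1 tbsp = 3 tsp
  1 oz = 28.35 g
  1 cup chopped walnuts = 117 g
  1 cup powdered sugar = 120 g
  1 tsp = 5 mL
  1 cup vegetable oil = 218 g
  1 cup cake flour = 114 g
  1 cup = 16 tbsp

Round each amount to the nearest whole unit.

The original recipe has 40 g of powdered sugar, so the scaling factor is 72 ÷ 40 = 9/5 = 1.8.
cake flour: (1 tbsp + 2 tsp = 5/3 tbsp) × 9/5 ÷ 16 tbsp/cup × 114 g/cup ≈ 21 g
chopped walnuts: (2 tbsp + 2 tsp = 8/3 tbsp) × 9/5 ÷ 16 tbsp/cup × 117 g/cup ≈ 35 g
vegetable oil: 3.5 cup × 9/5 × 218 g/cup ÷ 28.35 g/oz ≈ 48 oz

cake flour: 21 g; chopped walnuts: 35 g; vegetable oil: 48 oz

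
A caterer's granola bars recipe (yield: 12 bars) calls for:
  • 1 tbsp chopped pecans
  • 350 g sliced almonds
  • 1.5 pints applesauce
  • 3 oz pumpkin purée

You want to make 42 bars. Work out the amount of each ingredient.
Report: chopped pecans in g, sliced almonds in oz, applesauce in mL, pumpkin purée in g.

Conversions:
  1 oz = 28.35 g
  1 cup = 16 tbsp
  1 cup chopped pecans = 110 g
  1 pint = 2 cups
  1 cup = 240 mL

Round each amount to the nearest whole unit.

Scaling factor: 42/12 = 7/2 = 3.5.
chopped pecans: 1 tbsp × 7/2 ÷ 16 tbsp/cup × 110 g/cup ≈ 24 g
sliced almonds: 350 g × 7/2 ÷ 28.35 g/oz ≈ 43 oz
applesauce: 1.5 pint × 7/2 × 2 cup/pint × 240 mL/cup = 2520 mL
pumpkin purée: 3 oz × 7/2 × 28.35 g/oz ≈ 298 g

chopped pecans: 24 g; sliced almonds: 43 oz; applesauce: 2520 mL; pumpkin purée: 298 g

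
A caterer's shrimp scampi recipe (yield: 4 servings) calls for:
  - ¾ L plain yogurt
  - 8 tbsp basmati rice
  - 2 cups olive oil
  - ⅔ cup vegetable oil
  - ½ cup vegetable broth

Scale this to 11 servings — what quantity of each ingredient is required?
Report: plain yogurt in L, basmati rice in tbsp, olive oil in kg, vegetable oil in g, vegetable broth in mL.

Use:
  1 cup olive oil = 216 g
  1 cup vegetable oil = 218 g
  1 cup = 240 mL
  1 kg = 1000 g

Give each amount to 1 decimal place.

plain yogurt: 2.1 L; basmati rice: 22.0 tbsp; olive oil: 1.2 kg; vegetable oil: 399.7 g; vegetable broth: 330.0 mL

Scaling factor: 11/4 = 2.75.
plain yogurt: 0.75 L × 11/4 ≈ 2.1 L
basmati rice: 8 tbsp × 11/4 = 22.0 tbsp
olive oil: 2 cup × 11/4 × 216 g/cup ÷ 1000 g/kg ≈ 1.2 kg
vegetable oil: 2/3 cup × 11/4 × 218 g/cup ≈ 399.7 g
vegetable broth: 0.5 cup × 11/4 × 240 mL/cup = 330.0 mL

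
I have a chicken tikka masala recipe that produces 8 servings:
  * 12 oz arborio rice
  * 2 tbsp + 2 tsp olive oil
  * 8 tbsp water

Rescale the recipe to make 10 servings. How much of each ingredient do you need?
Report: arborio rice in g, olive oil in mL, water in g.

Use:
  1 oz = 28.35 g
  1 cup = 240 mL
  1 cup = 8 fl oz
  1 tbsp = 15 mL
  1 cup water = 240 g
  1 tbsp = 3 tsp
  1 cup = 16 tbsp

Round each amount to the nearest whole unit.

arborio rice: 425 g; olive oil: 50 mL; water: 150 g

Scaling factor: 10/8 = 5/4 = 1.25.
arborio rice: 12 oz × 5/4 × 28.35 g/oz ≈ 425 g
olive oil: (2 tbsp + 2 tsp = 8/3 tbsp) × 5/4 × 15 mL/tbsp = 50 mL
water: 8 tbsp × 5/4 ÷ 16 tbsp/cup × 240 g/cup = 150 g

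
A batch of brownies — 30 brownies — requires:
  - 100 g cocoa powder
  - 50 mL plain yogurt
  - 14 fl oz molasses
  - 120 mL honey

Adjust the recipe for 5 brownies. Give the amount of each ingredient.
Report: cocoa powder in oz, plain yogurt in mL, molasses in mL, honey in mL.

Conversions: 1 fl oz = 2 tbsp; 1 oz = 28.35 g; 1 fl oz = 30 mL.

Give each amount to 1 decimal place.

Scaling factor: 5/30 = 1/6.
cocoa powder: 100 g × 1/6 ÷ 28.35 g/oz ≈ 0.6 oz
plain yogurt: 50 mL × 1/6 ≈ 8.3 mL
molasses: 14 fl oz × 1/6 × 30 mL/fl oz = 70.0 mL
honey: 120 mL × 1/6 = 20.0 mL

cocoa powder: 0.6 oz; plain yogurt: 8.3 mL; molasses: 70.0 mL; honey: 20.0 mL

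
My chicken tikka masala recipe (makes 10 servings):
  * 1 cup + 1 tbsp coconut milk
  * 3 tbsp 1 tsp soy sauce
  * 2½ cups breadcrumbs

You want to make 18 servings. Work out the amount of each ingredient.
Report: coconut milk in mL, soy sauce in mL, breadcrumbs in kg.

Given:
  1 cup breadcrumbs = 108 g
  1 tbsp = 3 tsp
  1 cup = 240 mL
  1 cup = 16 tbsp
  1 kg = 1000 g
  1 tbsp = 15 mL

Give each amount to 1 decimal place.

Scaling factor: 18/10 = 9/5 = 1.8.
coconut milk: (1 cup + 1 tbsp = 1.0625 cup) × 9/5 × 240 mL/cup = 459.0 mL
soy sauce: (3 tbsp + 1 tsp = 10/3 tbsp) × 9/5 × 15 mL/tbsp = 90.0 mL
breadcrumbs: 2.5 cup × 9/5 × 108 g/cup ÷ 1000 g/kg ≈ 0.5 kg

coconut milk: 459.0 mL; soy sauce: 90.0 mL; breadcrumbs: 0.5 kg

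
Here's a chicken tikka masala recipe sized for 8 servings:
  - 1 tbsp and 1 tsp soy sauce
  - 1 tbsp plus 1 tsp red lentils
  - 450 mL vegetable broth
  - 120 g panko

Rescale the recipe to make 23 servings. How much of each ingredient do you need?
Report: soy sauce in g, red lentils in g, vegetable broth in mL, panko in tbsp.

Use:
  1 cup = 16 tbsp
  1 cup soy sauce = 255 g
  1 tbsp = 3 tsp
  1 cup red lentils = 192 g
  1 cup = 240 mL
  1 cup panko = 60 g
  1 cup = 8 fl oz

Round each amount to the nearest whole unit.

soy sauce: 61 g; red lentils: 46 g; vegetable broth: 1294 mL; panko: 92 tbsp

Scaling factor: 23/8 = 2.875.
soy sauce: (1 tbsp + 1 tsp = 4/3 tbsp) × 23/8 ÷ 16 tbsp/cup × 255 g/cup ≈ 61 g
red lentils: (1 tbsp + 1 tsp = 4/3 tbsp) × 23/8 ÷ 16 tbsp/cup × 192 g/cup = 46 g
vegetable broth: 450 mL × 23/8 ≈ 1294 mL
panko: 120 g × 23/8 ÷ 60 g/cup × 16 tbsp/cup = 92 tbsp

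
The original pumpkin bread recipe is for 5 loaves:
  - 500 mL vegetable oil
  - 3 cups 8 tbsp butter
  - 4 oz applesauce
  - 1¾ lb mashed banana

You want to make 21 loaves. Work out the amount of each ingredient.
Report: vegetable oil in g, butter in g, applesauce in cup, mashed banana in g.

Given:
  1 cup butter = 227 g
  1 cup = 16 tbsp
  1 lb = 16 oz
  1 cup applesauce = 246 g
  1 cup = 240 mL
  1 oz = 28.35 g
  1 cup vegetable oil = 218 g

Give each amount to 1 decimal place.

Scaling factor: 21/5 = 4.2.
vegetable oil: 500 mL × 21/5 ÷ 240 mL/cup × 218 g/cup = 1907.5 g
butter: (3 cup + 8 tbsp = 3.5 cup) × 21/5 × 227 g/cup = 3336.9 g
applesauce: 4 oz × 21/5 × 28.35 g/oz ÷ 246 g/cup ≈ 1.9 cup
mashed banana: 1.75 lb × 21/5 × 16 oz/lb × 28.35 g/oz ≈ 3334.0 g

vegetable oil: 1907.5 g; butter: 3336.9 g; applesauce: 1.9 cup; mashed banana: 3334.0 g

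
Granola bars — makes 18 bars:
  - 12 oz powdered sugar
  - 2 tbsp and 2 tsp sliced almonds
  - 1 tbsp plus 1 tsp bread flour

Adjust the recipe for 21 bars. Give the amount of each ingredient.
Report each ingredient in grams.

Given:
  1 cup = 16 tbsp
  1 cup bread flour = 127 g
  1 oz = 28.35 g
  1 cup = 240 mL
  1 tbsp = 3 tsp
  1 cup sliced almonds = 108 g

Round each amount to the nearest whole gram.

powdered sugar: 397 g; sliced almonds: 21 g; bread flour: 12 g

Scaling factor: 21/18 = 7/6.
powdered sugar: 12 oz × 7/6 × 28.35 g/oz ≈ 397 g
sliced almonds: (2 tbsp + 2 tsp = 8/3 tbsp) × 7/6 ÷ 16 tbsp/cup × 108 g/cup = 21 g
bread flour: (1 tbsp + 1 tsp = 4/3 tbsp) × 7/6 ÷ 16 tbsp/cup × 127 g/cup ≈ 12 g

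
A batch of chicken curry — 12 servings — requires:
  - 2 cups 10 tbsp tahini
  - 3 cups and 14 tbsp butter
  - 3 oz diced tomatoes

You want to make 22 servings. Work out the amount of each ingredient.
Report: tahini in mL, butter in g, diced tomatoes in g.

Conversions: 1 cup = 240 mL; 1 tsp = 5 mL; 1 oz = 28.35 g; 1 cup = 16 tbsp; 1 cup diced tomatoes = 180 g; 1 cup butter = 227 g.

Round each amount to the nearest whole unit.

Scaling factor: 22/12 = 11/6.
tahini: (2 cup + 10 tbsp = 2.625 cup) × 11/6 × 240 mL/cup = 1155 mL
butter: (3 cup + 14 tbsp = 3.875 cup) × 11/6 × 227 g/cup ≈ 1613 g
diced tomatoes: 3 oz × 11/6 × 28.35 g/oz ≈ 156 g

tahini: 1155 mL; butter: 1613 g; diced tomatoes: 156 g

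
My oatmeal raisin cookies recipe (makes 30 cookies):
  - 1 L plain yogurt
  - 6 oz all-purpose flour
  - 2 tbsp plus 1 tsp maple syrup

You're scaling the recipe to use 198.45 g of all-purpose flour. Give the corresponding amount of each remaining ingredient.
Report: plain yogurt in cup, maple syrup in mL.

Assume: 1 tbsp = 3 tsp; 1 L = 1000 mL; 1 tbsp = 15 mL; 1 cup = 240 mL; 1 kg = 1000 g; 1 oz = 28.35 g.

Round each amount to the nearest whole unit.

plain yogurt: 5 cup; maple syrup: 41 mL

The original recipe has 170.1 g of all-purpose flour, so the scaling factor is 198.45 ÷ 170.1 = 7/6.
plain yogurt: 1 L × 7/6 × 1000 mL/L ÷ 240 mL/cup ≈ 5 cup
maple syrup: (2 tbsp + 1 tsp = 7/3 tbsp) × 7/6 × 15 mL/tbsp ≈ 41 mL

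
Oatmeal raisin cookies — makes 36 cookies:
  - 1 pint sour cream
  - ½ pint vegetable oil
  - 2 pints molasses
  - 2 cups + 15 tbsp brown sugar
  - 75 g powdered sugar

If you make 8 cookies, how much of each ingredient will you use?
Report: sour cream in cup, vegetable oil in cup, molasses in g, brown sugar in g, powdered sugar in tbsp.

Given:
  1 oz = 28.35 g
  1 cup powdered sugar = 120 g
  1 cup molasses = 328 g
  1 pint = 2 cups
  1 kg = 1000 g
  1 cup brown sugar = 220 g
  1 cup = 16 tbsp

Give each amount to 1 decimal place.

Scaling factor: 8/36 = 2/9.
sour cream: 1 pint × 2/9 × 2 cup/pint ≈ 0.4 cup
vegetable oil: 0.5 pint × 2/9 × 2 cup/pint ≈ 0.2 cup
molasses: 2 pint × 2/9 × 2 cup/pint × 328 g/cup ≈ 291.6 g
brown sugar: (2 cup + 15 tbsp = 2.9375 cup) × 2/9 × 220 g/cup ≈ 143.6 g
powdered sugar: 75 g × 2/9 ÷ 120 g/cup × 16 tbsp/cup ≈ 2.2 tbsp

sour cream: 0.4 cup; vegetable oil: 0.2 cup; molasses: 291.6 g; brown sugar: 143.6 g; powdered sugar: 2.2 tbsp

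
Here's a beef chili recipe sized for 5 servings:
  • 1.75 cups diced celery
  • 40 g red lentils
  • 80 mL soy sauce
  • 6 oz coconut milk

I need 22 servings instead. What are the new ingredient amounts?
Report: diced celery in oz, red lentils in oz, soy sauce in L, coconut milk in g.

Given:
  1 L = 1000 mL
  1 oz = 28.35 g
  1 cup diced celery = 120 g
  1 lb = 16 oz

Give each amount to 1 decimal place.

Scaling factor: 22/5 = 4.4.
diced celery: 1.75 cup × 22/5 × 120 g/cup ÷ 28.35 g/oz ≈ 32.6 oz
red lentils: 40 g × 22/5 ÷ 28.35 g/oz ≈ 6.2 oz
soy sauce: 80 mL × 22/5 ÷ 1000 mL/L ≈ 0.4 L
coconut milk: 6 oz × 22/5 × 28.35 g/oz ≈ 748.4 g

diced celery: 32.6 oz; red lentils: 6.2 oz; soy sauce: 0.4 L; coconut milk: 748.4 g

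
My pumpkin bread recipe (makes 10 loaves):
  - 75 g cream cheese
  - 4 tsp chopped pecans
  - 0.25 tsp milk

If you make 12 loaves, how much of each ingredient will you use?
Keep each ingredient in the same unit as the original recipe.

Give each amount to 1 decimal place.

Scaling factor: 12/10 = 6/5 = 1.2.
cream cheese: 75 g × 6/5 = 90.0 g
chopped pecans: 4 tsp × 6/5 = 4.8 tsp
milk: 0.25 tsp × 6/5 = 0.3 tsp

cream cheese: 90.0 g; chopped pecans: 4.8 tsp; milk: 0.3 tsp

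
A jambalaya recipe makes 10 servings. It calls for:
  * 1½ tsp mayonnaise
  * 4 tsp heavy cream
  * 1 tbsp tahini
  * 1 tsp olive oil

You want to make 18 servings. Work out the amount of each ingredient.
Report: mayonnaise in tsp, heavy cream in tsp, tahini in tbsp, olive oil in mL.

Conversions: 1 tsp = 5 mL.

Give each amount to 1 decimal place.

mayonnaise: 2.7 tsp; heavy cream: 7.2 tsp; tahini: 1.8 tbsp; olive oil: 9.0 mL

Scaling factor: 18/10 = 9/5 = 1.8.
mayonnaise: 1.5 tsp × 9/5 = 2.7 tsp
heavy cream: 4 tsp × 9/5 = 7.2 tsp
tahini: 1 tbsp × 9/5 = 1.8 tbsp
olive oil: 1 tsp × 9/5 × 5 mL/tsp = 9.0 mL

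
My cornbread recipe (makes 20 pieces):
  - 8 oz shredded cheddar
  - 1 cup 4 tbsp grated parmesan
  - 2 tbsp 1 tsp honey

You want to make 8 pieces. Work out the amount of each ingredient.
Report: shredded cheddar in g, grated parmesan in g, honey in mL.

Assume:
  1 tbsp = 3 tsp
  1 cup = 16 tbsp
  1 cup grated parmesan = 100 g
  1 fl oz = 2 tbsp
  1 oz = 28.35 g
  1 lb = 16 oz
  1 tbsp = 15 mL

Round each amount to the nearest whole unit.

shredded cheddar: 91 g; grated parmesan: 50 g; honey: 14 mL

Scaling factor: 8/20 = 2/5 = 0.4.
shredded cheddar: 8 oz × 2/5 × 28.35 g/oz ≈ 91 g
grated parmesan: (1 cup + 4 tbsp = 1.25 cup) × 2/5 × 100 g/cup = 50 g
honey: (2 tbsp + 1 tsp = 7/3 tbsp) × 2/5 × 15 mL/tbsp = 14 mL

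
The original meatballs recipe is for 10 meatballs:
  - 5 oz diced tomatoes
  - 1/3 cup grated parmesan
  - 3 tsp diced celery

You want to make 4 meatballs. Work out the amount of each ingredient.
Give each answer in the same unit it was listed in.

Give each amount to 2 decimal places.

Scaling factor: 4/10 = 2/5 = 0.4.
diced tomatoes: 5 oz × 2/5 = 2.00 oz
grated parmesan: 1/3 cup × 2/5 ≈ 0.13 cup
diced celery: 3 tsp × 2/5 = 1.20 tsp

diced tomatoes: 2.00 oz; grated parmesan: 0.13 cup; diced celery: 1.20 tsp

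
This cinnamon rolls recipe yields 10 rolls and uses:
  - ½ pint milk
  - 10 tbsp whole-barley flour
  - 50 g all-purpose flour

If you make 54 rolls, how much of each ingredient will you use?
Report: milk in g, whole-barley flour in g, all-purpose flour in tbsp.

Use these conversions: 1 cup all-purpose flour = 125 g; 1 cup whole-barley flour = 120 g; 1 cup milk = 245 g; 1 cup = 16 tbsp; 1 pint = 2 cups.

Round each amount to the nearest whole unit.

Scaling factor: 54/10 = 27/5 = 5.4.
milk: 0.5 pint × 27/5 × 2 cup/pint × 245 g/cup = 1323 g
whole-barley flour: 10 tbsp × 27/5 ÷ 16 tbsp/cup × 120 g/cup = 405 g
all-purpose flour: 50 g × 27/5 ÷ 125 g/cup × 16 tbsp/cup ≈ 35 tbsp

milk: 1323 g; whole-barley flour: 405 g; all-purpose flour: 35 tbsp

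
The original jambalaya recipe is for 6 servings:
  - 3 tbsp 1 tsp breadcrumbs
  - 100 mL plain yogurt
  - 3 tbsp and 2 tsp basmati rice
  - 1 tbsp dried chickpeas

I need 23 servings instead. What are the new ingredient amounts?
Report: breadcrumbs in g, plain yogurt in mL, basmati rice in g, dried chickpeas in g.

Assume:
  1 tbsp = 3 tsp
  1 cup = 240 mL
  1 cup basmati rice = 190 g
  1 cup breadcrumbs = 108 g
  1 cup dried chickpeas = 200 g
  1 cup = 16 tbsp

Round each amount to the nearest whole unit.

breadcrumbs: 86 g; plain yogurt: 383 mL; basmati rice: 167 g; dried chickpeas: 48 g

Scaling factor: 23/6.
breadcrumbs: (3 tbsp + 1 tsp = 10/3 tbsp) × 23/6 ÷ 16 tbsp/cup × 108 g/cup ≈ 86 g
plain yogurt: 100 mL × 23/6 ≈ 383 mL
basmati rice: (3 tbsp + 2 tsp = 11/3 tbsp) × 23/6 ÷ 16 tbsp/cup × 190 g/cup ≈ 167 g
dried chickpeas: 1 tbsp × 23/6 ÷ 16 tbsp/cup × 200 g/cup ≈ 48 g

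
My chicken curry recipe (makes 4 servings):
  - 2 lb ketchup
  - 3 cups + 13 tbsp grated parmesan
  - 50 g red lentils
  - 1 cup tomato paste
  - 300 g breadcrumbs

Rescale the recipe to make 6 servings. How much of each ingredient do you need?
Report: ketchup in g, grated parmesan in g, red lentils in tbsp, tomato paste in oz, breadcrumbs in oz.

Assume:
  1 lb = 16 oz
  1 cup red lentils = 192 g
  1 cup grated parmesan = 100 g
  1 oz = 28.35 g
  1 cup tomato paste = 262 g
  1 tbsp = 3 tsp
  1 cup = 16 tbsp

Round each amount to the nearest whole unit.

ketchup: 1361 g; grated parmesan: 572 g; red lentils: 6 tbsp; tomato paste: 14 oz; breadcrumbs: 16 oz

Scaling factor: 6/4 = 3/2 = 1.5.
ketchup: 2 lb × 3/2 × 16 oz/lb × 28.35 g/oz ≈ 1361 g
grated parmesan: (3 cup + 13 tbsp = 3.8125 cup) × 3/2 × 100 g/cup ≈ 572 g
red lentils: 50 g × 3/2 ÷ 192 g/cup × 16 tbsp/cup ≈ 6 tbsp
tomato paste: 1 cup × 3/2 × 262 g/cup ÷ 28.35 g/oz ≈ 14 oz
breadcrumbs: 300 g × 3/2 ÷ 28.35 g/oz ≈ 16 oz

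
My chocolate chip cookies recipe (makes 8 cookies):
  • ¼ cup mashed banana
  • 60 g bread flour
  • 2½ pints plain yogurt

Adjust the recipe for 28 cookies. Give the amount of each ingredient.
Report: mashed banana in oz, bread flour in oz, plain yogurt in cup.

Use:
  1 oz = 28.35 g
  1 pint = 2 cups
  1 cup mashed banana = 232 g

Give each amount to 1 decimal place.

Scaling factor: 28/8 = 7/2 = 3.5.
mashed banana: 0.25 cup × 7/2 × 232 g/cup ÷ 28.35 g/oz ≈ 7.2 oz
bread flour: 60 g × 7/2 ÷ 28.35 g/oz ≈ 7.4 oz
plain yogurt: 2.5 pint × 7/2 × 2 cup/pint = 17.5 cup

mashed banana: 7.2 oz; bread flour: 7.4 oz; plain yogurt: 17.5 cup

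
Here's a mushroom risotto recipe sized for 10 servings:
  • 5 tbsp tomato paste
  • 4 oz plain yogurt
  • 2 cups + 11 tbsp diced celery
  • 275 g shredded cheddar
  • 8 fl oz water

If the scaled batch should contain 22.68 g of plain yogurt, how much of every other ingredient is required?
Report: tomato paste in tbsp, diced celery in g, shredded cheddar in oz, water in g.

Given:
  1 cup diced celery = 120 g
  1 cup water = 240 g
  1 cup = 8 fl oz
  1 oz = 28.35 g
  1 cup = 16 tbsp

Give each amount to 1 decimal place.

tomato paste: 1.0 tbsp; diced celery: 64.5 g; shredded cheddar: 1.9 oz; water: 48.0 g

The original recipe has 113.4 g of plain yogurt, so the scaling factor is 22.68 ÷ 113.4 = 1/5 = 0.2.
tomato paste: 5 tbsp × 1/5 = 1.0 tbsp
diced celery: (2 cup + 11 tbsp = 2.6875 cup) × 1/5 × 120 g/cup = 64.5 g
shredded cheddar: 275 g × 1/5 ÷ 28.35 g/oz ≈ 1.9 oz
water: 8 fl oz × 1/5 ÷ 8 fl oz/cup × 240 g/cup = 48.0 g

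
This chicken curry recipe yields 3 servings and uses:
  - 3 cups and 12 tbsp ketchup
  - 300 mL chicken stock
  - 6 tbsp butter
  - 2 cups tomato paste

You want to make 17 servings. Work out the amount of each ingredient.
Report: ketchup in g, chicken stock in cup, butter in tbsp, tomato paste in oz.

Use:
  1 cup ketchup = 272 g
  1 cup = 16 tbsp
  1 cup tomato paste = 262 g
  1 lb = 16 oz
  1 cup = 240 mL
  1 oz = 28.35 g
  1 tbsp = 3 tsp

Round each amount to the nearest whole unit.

ketchup: 5780 g; chicken stock: 7 cup; butter: 34 tbsp; tomato paste: 105 oz

Scaling factor: 17/3.
ketchup: (3 cup + 12 tbsp = 3.75 cup) × 17/3 × 272 g/cup = 5780 g
chicken stock: 300 mL × 17/3 ÷ 240 mL/cup ≈ 7 cup
butter: 6 tbsp × 17/3 = 34 tbsp
tomato paste: 2 cup × 17/3 × 262 g/cup ÷ 28.35 g/oz ≈ 105 oz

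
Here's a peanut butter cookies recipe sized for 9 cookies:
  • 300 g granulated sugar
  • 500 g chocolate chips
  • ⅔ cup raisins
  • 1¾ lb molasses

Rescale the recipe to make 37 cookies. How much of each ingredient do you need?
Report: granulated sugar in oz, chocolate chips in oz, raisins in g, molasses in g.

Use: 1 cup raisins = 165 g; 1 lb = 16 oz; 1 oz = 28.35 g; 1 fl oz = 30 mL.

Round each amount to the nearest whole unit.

granulated sugar: 44 oz; chocolate chips: 73 oz; raisins: 452 g; molasses: 3263 g

Scaling factor: 37/9.
granulated sugar: 300 g × 37/9 ÷ 28.35 g/oz ≈ 44 oz
chocolate chips: 500 g × 37/9 ÷ 28.35 g/oz ≈ 73 oz
raisins: 2/3 cup × 37/9 × 165 g/cup ≈ 452 g
molasses: 1.75 lb × 37/9 × 16 oz/lb × 28.35 g/oz ≈ 3263 g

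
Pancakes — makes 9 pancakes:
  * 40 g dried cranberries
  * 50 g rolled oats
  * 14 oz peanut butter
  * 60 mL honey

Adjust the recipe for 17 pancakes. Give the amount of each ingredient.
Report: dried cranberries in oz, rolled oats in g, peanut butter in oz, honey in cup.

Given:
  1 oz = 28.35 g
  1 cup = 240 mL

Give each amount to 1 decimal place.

dried cranberries: 2.7 oz; rolled oats: 94.4 g; peanut butter: 26.4 oz; honey: 0.5 cup

Scaling factor: 17/9.
dried cranberries: 40 g × 17/9 ÷ 28.35 g/oz ≈ 2.7 oz
rolled oats: 50 g × 17/9 ≈ 94.4 g
peanut butter: 14 oz × 17/9 ≈ 26.4 oz
honey: 60 mL × 17/9 ÷ 240 mL/cup ≈ 0.5 cup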